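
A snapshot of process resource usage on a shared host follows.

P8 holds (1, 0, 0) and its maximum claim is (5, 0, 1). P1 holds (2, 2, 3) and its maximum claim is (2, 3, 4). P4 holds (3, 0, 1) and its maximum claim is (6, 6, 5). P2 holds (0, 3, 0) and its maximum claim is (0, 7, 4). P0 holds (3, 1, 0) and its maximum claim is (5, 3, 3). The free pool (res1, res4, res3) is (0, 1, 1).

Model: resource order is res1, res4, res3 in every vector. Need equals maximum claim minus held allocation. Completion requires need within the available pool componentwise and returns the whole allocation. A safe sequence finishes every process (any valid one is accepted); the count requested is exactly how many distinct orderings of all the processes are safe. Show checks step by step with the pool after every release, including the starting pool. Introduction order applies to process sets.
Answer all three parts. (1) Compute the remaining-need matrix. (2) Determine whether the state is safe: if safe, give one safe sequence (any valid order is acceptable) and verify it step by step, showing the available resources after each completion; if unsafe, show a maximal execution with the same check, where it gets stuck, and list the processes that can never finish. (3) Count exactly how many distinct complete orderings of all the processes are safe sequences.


(1) Remaining need (order res1, res4, res3):
  P8: (4, 0, 1)
  P1: (0, 1, 1)
  P4: (3, 6, 4)
  P2: (0, 4, 4)
  P0: (2, 2, 3)
(2) SAFE, for example via the order P1, P0, P8, P2, P4.
Key observation: P1 marks the first exact bind of the order: its need (0, 1, 1) fits the free (0, 1, 1) with zero slack on a requested resource.
Check, step by step:
  pool = (0, 1, 1)
  P1: need (0, 1, 1) fits (0, 1, 1); releases (2, 2, 3), pool now (2, 3, 4)
  P0: need (2, 2, 3) fits (2, 3, 4); releases (3, 1, 0), pool now (5, 4, 4)
  P8: need (4, 0, 1) fits (5, 4, 4); releases (1, 0, 0), pool now (6, 4, 4)
  P2: need (0, 4, 4) fits (6, 4, 4); releases (0, 3, 0), pool now (6, 7, 4)
  P4: need (3, 6, 4) fits (6, 7, 4); releases (3, 0, 1), pool now (9, 7, 5)
(3) Precisely 3 of the possible complete orderings are safe sequences.


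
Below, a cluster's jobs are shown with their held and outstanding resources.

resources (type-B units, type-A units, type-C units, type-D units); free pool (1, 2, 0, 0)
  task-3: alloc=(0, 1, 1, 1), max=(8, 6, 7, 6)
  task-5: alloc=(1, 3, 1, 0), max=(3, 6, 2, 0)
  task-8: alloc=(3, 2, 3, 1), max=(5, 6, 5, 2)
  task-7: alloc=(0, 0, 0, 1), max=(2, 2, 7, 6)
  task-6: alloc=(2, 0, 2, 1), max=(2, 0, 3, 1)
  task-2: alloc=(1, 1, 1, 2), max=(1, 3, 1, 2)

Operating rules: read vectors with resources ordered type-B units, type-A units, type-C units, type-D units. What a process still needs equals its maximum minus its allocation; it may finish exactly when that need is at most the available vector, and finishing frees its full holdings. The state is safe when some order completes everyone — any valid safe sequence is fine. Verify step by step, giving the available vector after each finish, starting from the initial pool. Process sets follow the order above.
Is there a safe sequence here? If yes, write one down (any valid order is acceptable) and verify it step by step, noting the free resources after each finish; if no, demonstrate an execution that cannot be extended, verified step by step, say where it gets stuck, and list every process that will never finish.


UNSAFE — no complete ordering exists.
Key observation: after task-2, task-5, task-8, task-6 complete, (8, 8, 7, 4) is the best the pool ever gets, yet each leftover process wants more type-D units.
Going as far as possible: task-2, task-5, task-8, task-6; after that, nothing fits. Walking it through:
  pool = (1, 2, 0, 0)
  task-2 needs (0, 2, 0, 0) <= (1, 2, 0, 0) -> finishes; pool += (1, 1, 1, 2) = (2, 3, 1, 2)
  task-5 needs (2, 3, 1, 0) <= (2, 3, 1, 2) -> finishes; pool += (1, 3, 1, 0) = (3, 6, 2, 2)
  task-8 needs (2, 4, 2, 1) <= (3, 6, 2, 2) -> finishes; pool += (3, 2, 3, 1) = (6, 8, 5, 3)
  task-6 needs (0, 0, 1, 0) <= (6, 8, 5, 3) -> finishes; pool += (2, 0, 2, 1) = (8, 8, 7, 4)
  task-3 cannot run: need (8, 5, 6, 5) vs free (8, 8, 7, 4) (insufficient type-D units)
  task-7 cannot run: need (2, 2, 7, 5) vs free (8, 8, 7, 4) (insufficient type-D units)
Never able to finish: task-3 and task-7.


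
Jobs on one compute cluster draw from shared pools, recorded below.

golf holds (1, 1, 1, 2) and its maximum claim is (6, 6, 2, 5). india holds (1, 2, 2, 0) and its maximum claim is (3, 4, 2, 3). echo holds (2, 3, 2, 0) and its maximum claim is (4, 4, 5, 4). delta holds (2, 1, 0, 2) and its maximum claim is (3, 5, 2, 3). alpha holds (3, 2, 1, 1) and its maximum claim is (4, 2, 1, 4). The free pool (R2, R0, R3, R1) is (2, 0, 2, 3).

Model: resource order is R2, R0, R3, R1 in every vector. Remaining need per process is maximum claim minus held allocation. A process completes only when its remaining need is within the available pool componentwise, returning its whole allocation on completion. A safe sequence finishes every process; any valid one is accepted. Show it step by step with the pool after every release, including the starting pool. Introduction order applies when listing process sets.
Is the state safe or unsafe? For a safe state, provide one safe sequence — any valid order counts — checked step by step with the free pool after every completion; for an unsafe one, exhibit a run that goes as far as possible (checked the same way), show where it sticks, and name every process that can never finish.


The state is SAFE; one workable sequence: alpha, echo, india, delta, golf.
Key observation: alpha is the earliest step where a requested resource binds exactly: need (1, 0, 0, 3), pool (2, 0, 2, 3) at its turn.
Check, step by step:
  pool = (2, 0, 2, 3)
  run alpha (needs (1, 0, 0, 3), free (2, 0, 2, 3)); after release of (3, 2, 1, 1) the pool is (5, 2, 3, 4)
  run echo (needs (2, 1, 3, 4), free (5, 2, 3, 4)); after release of (2, 3, 2, 0) the pool is (7, 5, 5, 4)
  run india (needs (2, 2, 0, 3), free (7, 5, 5, 4)); after release of (1, 2, 2, 0) the pool is (8, 7, 7, 4)
  run delta (needs (1, 4, 2, 1), free (8, 7, 7, 4)); after release of (2, 1, 0, 2) the pool is (10, 8, 7, 6)
  run golf (needs (5, 5, 1, 3), free (10, 8, 7, 6)); after release of (1, 1, 1, 2) the pool is (11, 9, 8, 8)


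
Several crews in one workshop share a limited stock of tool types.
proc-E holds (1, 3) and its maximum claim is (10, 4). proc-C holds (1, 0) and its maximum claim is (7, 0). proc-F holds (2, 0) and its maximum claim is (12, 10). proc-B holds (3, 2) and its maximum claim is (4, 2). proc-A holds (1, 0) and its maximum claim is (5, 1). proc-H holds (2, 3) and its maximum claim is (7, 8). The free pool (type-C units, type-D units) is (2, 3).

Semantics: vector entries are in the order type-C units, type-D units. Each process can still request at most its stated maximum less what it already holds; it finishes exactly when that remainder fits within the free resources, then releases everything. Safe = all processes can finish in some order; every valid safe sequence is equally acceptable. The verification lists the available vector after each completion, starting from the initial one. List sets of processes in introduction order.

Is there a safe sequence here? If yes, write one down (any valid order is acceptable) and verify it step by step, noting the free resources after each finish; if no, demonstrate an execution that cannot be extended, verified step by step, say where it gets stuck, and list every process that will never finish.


SAFE. One safe sequence: proc-B, proc-H, proc-A, proc-C, proc-E, proc-F.
Key observation: proc-H marks the first exact bind of the order: its need (5, 5) fits the free (5, 5) with zero slack on a requested resource.
Walking it through:
  pool = (2, 3)
  run proc-B (needs (1, 0), free (2, 3)); after release of (3, 2) the pool is (5, 5)
  run proc-H (needs (5, 5), free (5, 5)); after release of (2, 3) the pool is (7, 8)
  run proc-A (needs (4, 1), free (7, 8)); after release of (1, 0) the pool is (8, 8)
  run proc-C (needs (6, 0), free (8, 8)); after release of (1, 0) the pool is (9, 8)
  run proc-E (needs (9, 1), free (9, 8)); after release of (1, 3) the pool is (10, 11)
  run proc-F (needs (10, 10), free (10, 11)); after release of (2, 0) the pool is (12, 11)


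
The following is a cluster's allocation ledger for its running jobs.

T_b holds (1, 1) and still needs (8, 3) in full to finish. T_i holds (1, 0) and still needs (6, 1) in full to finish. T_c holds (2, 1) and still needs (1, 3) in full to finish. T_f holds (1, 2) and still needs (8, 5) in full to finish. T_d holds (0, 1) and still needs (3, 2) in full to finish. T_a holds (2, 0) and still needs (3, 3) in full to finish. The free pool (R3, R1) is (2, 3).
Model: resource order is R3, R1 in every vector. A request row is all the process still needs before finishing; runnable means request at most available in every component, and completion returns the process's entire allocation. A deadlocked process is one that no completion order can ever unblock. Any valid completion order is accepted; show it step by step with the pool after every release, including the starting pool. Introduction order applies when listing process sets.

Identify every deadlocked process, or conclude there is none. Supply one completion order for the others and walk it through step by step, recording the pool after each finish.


The deadlocked set is T_b and T_f.
Key observation: no order helps: past T_c, T_d, T_a, T_i, the free pool tops out at (7, 5), below what each blocked process needs in R3.
One completion order for the rest: T_c, T_d, T_a, T_i. Check, step by step:
  pool = (2, 3)
  T_c needs (1, 3) <= (2, 3) -> finishes; pool += (2, 1) = (4, 4)
  T_d needs (3, 2) <= (4, 4) -> finishes; pool += (0, 1) = (4, 5)
  T_a needs (3, 3) <= (4, 5) -> finishes; pool += (2, 0) = (6, 5)
  T_i needs (6, 1) <= (6, 5) -> finishes; pool += (1, 0) = (7, 5)
The stuck group stays short no matter what:
  T_b still needs (8, 3) but only (7, 5) is free — short on R3
  T_f still needs (8, 5) but only (7, 5) is free — short on R3


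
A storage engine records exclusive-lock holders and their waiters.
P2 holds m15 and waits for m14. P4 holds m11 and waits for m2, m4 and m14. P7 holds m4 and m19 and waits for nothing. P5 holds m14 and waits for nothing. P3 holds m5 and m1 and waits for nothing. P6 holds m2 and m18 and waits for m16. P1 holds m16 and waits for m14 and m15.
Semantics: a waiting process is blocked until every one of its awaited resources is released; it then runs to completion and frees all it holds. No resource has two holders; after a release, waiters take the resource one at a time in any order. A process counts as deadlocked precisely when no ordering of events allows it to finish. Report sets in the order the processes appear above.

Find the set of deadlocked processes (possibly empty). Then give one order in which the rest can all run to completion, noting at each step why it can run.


No process is deadlocked.
Key observation: all waits point, directly or indirectly, at processes that can finish, so nothing is permanently blocked.
A valid finishing order for the others: P5, P2, P1, P7, P6, P3, P4.
Verifying each step:
  P5: no waits; runs immediately, freeing m14
  P2: everything it awaited (m14) is free; runs, freeing m15
  P1: everything it awaited (m14 and m15) is free; runs, freeing m16
  P7: no waits; runs immediately, freeing m4 and m19
  P6: everything it awaited (m16) is free; runs, freeing m2 and m18
  P3: no waits; runs immediately, freeing m5 and m1
  P4: everything it awaited (m2, m4 and m14) is free; runs, freeing m11


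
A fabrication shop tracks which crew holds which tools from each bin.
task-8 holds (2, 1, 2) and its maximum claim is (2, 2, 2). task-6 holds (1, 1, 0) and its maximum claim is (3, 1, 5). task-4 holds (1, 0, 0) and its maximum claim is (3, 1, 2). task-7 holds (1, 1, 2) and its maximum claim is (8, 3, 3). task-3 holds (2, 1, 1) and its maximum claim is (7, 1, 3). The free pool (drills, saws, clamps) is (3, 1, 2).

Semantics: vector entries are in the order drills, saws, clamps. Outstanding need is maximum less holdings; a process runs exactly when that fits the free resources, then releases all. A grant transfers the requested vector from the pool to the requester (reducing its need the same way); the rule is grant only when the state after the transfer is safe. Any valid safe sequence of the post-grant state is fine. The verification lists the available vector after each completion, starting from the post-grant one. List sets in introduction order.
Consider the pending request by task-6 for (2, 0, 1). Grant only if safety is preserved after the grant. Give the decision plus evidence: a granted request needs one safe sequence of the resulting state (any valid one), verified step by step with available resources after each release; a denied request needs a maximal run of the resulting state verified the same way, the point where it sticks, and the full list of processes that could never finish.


DENY. Granting would leave the state unsafe.
Key observation: after task-8, task-4 the pool peaks at (4, 2, 3), and each blocked process is short somewhere: task-6 on clamps; task-7 on drills; task-3 on drills.
After a pretend grant, a maximal execution: task-8, task-4 — then nothing else fits. Walking it through:
  pool = (1, 1, 1)
  task-8 needs (0, 1, 0) <= (1, 1, 1) -> finishes; pool += (2, 1, 2) = (3, 2, 3)
  task-4 needs (2, 1, 2) <= (3, 2, 3) -> finishes; pool += (1, 0, 0) = (4, 2, 3)
  task-6 still needs (0, 0, 4) but only (4, 2, 3) is free — short on clamps
  task-7 still needs (7, 2, 1) but only (4, 2, 3) is free — short on drills
  task-3 still needs (5, 0, 2) but only (4, 2, 3) is free — short on drills
Processes that could never finish after the grant: task-6, task-7 and task-3.


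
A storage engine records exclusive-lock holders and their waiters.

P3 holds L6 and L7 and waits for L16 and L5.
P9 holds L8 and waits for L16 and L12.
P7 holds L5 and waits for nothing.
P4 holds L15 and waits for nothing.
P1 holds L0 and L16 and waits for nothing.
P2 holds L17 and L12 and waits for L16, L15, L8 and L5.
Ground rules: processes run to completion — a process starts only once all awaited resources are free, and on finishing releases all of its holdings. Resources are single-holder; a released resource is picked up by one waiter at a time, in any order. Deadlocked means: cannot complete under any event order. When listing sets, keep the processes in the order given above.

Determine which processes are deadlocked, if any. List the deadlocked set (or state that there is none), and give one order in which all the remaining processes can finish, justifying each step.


Deadlocked: P9 and P2.
Key observation: the loop P9 -> P2 -> P9 blocks itself forever; no other process is dragged down with it.
A valid finishing order for the others: P4, P7, P1, P3.
Step-by-step check:
  P4: no waits; runs immediately, freeing L15
  P7: no waits; runs immediately, freeing L5
  P1: no waits; runs immediately, freeing L0 and L16
  P3 waits on L16 and L5 — all released -> runs and releases L6 and L7


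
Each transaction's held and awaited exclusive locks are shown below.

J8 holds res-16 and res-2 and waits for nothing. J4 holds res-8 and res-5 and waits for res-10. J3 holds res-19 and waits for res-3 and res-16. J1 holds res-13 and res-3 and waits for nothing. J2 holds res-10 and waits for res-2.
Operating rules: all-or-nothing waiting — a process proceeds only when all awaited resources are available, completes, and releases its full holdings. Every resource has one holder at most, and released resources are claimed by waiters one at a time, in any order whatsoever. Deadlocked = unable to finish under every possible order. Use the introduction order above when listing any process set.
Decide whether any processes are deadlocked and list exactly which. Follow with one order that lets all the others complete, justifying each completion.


No process is deadlocked.
Key observation: every chain of waits terminates; starting from the processes that wait on nothing, all the rest unlock in turn.
One completion order for the rest: J8, J1, J2, J3, J4.
Check, step by step:
  run J8 (it waits on nothing); releases res-16 and res-2
  run J1 (it waits on nothing); releases res-13 and res-3
  run J2 (all its waits — res-2 — are resolved); releases res-10
  run J3 (all its waits — res-3 and res-16 — are resolved); releases res-19
  run J4 (all its waits — res-10 — are resolved); releases res-8 and res-5


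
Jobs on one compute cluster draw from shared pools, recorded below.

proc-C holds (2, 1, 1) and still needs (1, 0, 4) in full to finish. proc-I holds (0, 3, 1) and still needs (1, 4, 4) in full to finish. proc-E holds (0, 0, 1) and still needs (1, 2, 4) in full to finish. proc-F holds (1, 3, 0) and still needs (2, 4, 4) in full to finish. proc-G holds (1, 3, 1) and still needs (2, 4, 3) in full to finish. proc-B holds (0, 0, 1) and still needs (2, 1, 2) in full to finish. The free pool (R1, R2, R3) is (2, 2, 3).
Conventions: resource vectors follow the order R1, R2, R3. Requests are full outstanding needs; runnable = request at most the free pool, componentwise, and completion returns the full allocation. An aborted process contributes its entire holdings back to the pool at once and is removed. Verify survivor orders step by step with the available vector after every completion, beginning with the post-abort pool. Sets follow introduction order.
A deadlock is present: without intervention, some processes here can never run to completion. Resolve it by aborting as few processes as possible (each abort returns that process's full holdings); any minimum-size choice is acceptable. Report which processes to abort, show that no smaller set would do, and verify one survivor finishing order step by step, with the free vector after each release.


Minimum abort set: proc-I.
Key observation: proc-G could never have finished before the abort; with (0, 3, 1) returned by proc-I, it fits at step 1.
Minimality: the empty abort set fails — the state is deadlocked as it stands.
The survivors complete as proc-G, proc-E, proc-B, proc-F, proc-C. Check, step by step (starting from the post-abort pool):
  pool = (2, 5, 4)
  run proc-G (needs (2, 4, 3), free (2, 5, 4)); after release of (1, 3, 1) the pool is (3, 8, 5)
  run proc-E (needs (1, 2, 4), free (3, 8, 5)); after release of (0, 0, 1) the pool is (3, 8, 6)
  run proc-B (needs (2, 1, 2), free (3, 8, 6)); after release of (0, 0, 1) the pool is (3, 8, 7)
  run proc-F (needs (2, 4, 4), free (3, 8, 7)); after release of (1, 3, 0) the pool is (4, 11, 7)
  run proc-C (needs (1, 0, 4), free (4, 11, 7)); after release of (2, 1, 1) the pool is (6, 12, 8)


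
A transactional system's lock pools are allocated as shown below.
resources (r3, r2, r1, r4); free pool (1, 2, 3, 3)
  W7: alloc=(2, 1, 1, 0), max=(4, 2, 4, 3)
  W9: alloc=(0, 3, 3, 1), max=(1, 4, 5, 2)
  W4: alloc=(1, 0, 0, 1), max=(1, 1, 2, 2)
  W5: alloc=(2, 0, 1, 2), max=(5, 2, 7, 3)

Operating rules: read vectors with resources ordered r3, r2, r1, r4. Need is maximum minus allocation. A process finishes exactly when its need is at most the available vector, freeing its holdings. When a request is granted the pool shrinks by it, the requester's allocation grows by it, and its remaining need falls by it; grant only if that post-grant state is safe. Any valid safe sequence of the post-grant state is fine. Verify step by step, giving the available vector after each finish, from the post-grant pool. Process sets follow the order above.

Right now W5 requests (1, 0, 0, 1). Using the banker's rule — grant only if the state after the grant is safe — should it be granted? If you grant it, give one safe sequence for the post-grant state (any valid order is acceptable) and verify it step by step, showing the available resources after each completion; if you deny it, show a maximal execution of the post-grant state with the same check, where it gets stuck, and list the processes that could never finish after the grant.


DENY. Granting would leave the state unsafe.
Key observation: once W4, W9 finish, the pool peaks at (1, 5, 6, 4) — and every remaining process still needs more r3 than that.
After a pretend grant, a maximal execution: W4, W9 — then nothing else fits. Verifying each step:
  pool = (0, 2, 3, 2)
  run W4 (needs (0, 1, 2, 1), free (0, 2, 3, 2)); after release of (1, 0, 0, 1) the pool is (1, 2, 3, 3)
  run W9 (needs (1, 1, 2, 1), free (1, 2, 3, 3)); after release of (0, 3, 3, 1) the pool is (1, 5, 6, 4)
  W7 still needs (2, 1, 3, 3) but only (1, 5, 6, 4) is free — short on r3
  W5 still needs (2, 2, 6, 0) but only (1, 5, 6, 4) is free — short on r3
Had the request been granted, W7 and W5 could never finish.


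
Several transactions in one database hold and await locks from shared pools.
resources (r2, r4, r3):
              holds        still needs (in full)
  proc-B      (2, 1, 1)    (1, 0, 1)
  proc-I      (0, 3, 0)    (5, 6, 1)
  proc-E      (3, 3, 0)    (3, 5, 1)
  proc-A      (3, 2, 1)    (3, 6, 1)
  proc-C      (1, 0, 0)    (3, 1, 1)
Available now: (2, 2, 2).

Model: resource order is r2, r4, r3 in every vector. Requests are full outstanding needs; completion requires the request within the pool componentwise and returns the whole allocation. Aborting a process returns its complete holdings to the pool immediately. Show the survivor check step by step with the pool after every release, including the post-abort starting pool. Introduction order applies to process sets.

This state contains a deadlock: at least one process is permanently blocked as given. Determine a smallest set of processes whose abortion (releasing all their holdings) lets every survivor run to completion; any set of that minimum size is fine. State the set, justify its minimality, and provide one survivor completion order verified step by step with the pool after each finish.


Minimum abort set: proc-A.
Key observation: before aborting proc-A, proc-E was permanently blocked — no order could ever run it; afterwards it completes at step 2.
Minimality: the empty abort set fails — the state is deadlocked as it stands.
One survivor order: proc-B, proc-E, proc-C, proc-I. Check, step by step (post-abort pool first):
  pool = (5, 4, 3)
  proc-B: need (1, 0, 1) fits (5, 4, 3); releases (2, 1, 1), pool now (7, 5, 4)
  proc-E: need (3, 5, 1) fits (7, 5, 4); releases (3, 3, 0), pool now (10, 8, 4)
  proc-C: need (3, 1, 1) fits (10, 8, 4); releases (1, 0, 0), pool now (11, 8, 4)
  proc-I: need (5, 6, 1) fits (11, 8, 4); releases (0, 3, 0), pool now (11, 11, 4)


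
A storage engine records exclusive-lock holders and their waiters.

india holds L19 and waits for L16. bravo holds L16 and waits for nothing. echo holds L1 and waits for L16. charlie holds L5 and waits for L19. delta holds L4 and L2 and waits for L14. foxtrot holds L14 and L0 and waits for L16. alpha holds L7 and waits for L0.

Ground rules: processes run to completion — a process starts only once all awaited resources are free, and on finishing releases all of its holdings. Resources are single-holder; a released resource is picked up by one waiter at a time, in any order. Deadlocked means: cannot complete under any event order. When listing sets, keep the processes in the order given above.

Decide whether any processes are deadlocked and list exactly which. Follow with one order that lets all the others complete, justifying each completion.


Nothing here is deadlocked.
Key observation: although several processes wait, no cycle exists — each chain bottoms out at a free runner.
The rest can finish in the order bravo, foxtrot, india, delta, alpha, charlie, echo.
Check, step by step:
  bravo: no waits; runs immediately, freeing L16
  run foxtrot (all its waits — L16 — are resolved); releases L14 and L0
  run india (all its waits — L16 — are resolved); releases L19
  run delta (all its waits — L14 — are resolved); releases L4 and L2
  run alpha (all its waits — L0 — are resolved); releases L7
  run charlie (all its waits — L19 — are resolved); releases L5
  run echo (all its waits — L16 — are resolved); releases L1


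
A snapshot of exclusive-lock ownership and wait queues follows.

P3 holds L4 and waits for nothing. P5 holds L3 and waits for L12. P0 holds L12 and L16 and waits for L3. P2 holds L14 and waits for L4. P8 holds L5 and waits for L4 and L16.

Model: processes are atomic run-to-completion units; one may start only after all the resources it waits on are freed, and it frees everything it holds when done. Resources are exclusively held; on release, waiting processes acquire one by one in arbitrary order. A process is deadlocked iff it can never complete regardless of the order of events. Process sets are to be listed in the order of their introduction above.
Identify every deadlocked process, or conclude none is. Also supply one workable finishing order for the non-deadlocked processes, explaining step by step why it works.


The deadlocked set is P5, P0 and P8.
Key observation: the loop P5 -> P0 -> P5 blocks itself forever; P8 waits into the deadlock from upstream.
A valid finishing order for the others: P3, P2.
Verifying each step:
  P3: no waits; runs immediately, freeing L4
  P2 waits on L4 — all released -> runs and releases L14


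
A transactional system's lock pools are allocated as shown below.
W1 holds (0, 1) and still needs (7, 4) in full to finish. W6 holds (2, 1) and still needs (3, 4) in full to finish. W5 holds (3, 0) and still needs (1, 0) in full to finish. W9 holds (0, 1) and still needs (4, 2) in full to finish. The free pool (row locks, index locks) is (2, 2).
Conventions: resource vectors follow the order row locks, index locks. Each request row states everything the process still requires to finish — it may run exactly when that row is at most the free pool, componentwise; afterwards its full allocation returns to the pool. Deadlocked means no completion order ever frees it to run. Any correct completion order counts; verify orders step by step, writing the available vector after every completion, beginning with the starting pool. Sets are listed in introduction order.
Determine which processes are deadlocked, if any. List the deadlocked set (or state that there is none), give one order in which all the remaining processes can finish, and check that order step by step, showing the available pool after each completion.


Deadlocked set: W1 and W6.
Key observation: no order helps: past W5, W9, the free pool tops out at (5, 3), below what each blocked process needs in index locks.
A valid finishing order for the others: W5, W9. Check, step by step:
  pool = (2, 2)
  W5 needs (1, 0) <= (2, 2) -> finishes; pool += (3, 0) = (5, 2)
  W9 needs (4, 2) <= (5, 2) -> finishes; pool += (0, 1) = (5, 3)
The blocked processes can never fit:
  W1 cannot run: need (7, 4) vs free (5, 3) (insufficient row locks and index locks)
  W6 cannot run: need (3, 4) vs free (5, 3) (insufficient index locks)


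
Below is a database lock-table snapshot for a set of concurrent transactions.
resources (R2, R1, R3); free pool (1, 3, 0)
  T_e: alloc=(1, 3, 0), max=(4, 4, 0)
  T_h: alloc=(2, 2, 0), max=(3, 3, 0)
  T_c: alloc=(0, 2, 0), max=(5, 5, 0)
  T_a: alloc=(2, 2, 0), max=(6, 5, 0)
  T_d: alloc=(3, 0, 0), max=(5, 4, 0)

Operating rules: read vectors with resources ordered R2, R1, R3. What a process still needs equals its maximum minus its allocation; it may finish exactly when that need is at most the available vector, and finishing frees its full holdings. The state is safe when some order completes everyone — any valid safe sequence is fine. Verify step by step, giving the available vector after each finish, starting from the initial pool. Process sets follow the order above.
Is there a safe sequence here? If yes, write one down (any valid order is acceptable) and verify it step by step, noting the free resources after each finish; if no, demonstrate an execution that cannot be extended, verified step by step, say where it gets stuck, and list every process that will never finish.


SAFE. One safe sequence: T_h, T_e, T_a, T_d, T_c.
Key observation: T_h is the earliest step where a requested resource binds exactly: need (1, 1, 0), pool (1, 3, 0) at its turn.
Walking it through:
  pool = (1, 3, 0)
  T_h needs (1, 1, 0) <= (1, 3, 0) -> finishes; pool += (2, 2, 0) = (3, 5, 0)
  T_e needs (3, 1, 0) <= (3, 5, 0) -> finishes; pool += (1, 3, 0) = (4, 8, 0)
  T_a needs (4, 3, 0) <= (4, 8, 0) -> finishes; pool += (2, 2, 0) = (6, 10, 0)
  T_d needs (2, 4, 0) <= (6, 10, 0) -> finishes; pool += (3, 0, 0) = (9, 10, 0)
  T_c needs (5, 3, 0) <= (9, 10, 0) -> finishes; pool += (0, 2, 0) = (9, 12, 0)


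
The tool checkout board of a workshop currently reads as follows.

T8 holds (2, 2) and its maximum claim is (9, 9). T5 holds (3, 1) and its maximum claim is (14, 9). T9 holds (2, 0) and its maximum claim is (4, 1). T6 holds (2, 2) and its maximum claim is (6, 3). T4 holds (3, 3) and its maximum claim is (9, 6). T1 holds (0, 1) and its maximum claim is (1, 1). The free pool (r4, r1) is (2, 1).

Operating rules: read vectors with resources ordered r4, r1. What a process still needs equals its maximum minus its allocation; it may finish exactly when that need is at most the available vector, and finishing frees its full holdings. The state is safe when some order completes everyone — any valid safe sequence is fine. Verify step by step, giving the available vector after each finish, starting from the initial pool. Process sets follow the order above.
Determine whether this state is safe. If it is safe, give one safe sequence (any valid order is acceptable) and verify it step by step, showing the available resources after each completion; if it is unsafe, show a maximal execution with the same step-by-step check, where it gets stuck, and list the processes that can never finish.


SAFE, for example via the order T9, T6, T4, T1, T8, T5.
Key observation: at T9 the run first touches a limit — (2, 1) against (2, 1), exact on a resource it actually requests.
Verifying each step:
  pool = (2, 1)
  run T9 (needs (2, 1), free (2, 1)); after release of (2, 0) the pool is (4, 1)
  run T6 (needs (4, 1), free (4, 1)); after release of (2, 2) the pool is (6, 3)
  run T4 (needs (6, 3), free (6, 3)); after release of (3, 3) the pool is (9, 6)
  run T1 (needs (1, 0), free (9, 6)); after release of (0, 1) the pool is (9, 7)
  run T8 (needs (7, 7), free (9, 7)); after release of (2, 2) the pool is (11, 9)
  run T5 (needs (11, 8), free (11, 9)); after release of (3, 1) the pool is (14, 10)


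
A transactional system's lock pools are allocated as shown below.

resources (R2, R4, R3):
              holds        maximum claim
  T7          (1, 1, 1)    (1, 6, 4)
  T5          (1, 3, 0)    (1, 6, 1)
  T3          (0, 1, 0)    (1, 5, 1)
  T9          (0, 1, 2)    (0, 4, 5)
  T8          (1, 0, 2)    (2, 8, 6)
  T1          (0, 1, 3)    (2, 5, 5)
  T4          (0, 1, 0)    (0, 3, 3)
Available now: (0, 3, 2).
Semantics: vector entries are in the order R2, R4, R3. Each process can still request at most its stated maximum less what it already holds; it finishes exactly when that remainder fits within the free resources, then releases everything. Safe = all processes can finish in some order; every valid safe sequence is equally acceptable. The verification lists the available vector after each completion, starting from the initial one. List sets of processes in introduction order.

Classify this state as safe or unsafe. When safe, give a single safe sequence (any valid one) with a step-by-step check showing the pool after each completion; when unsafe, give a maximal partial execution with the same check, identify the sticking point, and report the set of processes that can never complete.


UNSAFE.
Key observation: after T5, T3 the pool peaks at (1, 7, 2), and each blocked process is short somewhere: T7 on R3; T9 on R3; T8 on R4, R3; T1 on R2; T4 on R3.
Going as far as possible: T5, T3; after that, nothing fits. Check, step by step:
  pool = (0, 3, 2)
  run T5 (needs (0, 3, 1), free (0, 3, 2)); after release of (1, 3, 0) the pool is (1, 6, 2)
  run T3 (needs (1, 4, 1), free (1, 6, 2)); after release of (0, 1, 0) the pool is (1, 7, 2)
  blocked: T7 wants (0, 5, 3), pool (1, 7, 2) — not enough R3
  blocked: T9 wants (0, 3, 3), pool (1, 7, 2) — not enough R3
  blocked: T8 wants (1, 8, 4), pool (1, 7, 2) — not enough R4 and R3
  blocked: T1 wants (2, 4, 2), pool (1, 7, 2) — not enough R2
  blocked: T4 wants (0, 2, 3), pool (1, 7, 2) — not enough R3
Never able to finish: T7, T9, T8, T1 and T4.


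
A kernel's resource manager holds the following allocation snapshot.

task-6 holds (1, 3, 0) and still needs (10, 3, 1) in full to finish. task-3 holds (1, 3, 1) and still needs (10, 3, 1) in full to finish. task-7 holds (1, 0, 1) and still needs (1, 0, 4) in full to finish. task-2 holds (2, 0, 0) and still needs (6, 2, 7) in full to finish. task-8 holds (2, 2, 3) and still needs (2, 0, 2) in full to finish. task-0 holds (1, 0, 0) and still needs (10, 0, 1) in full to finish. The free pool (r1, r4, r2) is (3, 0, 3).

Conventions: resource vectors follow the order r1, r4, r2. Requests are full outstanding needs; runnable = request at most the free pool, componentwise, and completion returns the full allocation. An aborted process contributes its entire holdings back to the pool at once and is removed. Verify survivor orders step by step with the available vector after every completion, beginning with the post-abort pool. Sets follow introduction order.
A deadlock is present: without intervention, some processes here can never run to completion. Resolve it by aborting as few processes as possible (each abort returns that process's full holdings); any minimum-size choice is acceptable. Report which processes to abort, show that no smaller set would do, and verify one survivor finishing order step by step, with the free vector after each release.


The answer: abort task-6 and task-3.
Key observation: task-0 was stuck for good until task-6 and task-3 gave back (2, 6, 1); in the order shown it finishes at step 4.
No one abort is enough; case by case: task-6 alone leaves task-3 blocked (short on r1); task-3 alone leaves task-6 blocked (short on r1); task-7 alone leaves task-6 blocked (short on r1 and r4); task-2 alone leaves task-6 blocked (short on r1 and r4); task-8 alone leaves task-6 blocked (short on r1 and r4); task-0 alone leaves task-6 blocked (short on r1 and r4).
Survivors finish in the order: task-7, task-8, task-2, task-0. Walking it through (pool after the aborts first):
  pool = (5, 6, 4)
  task-7: need (1, 0, 4) fits (5, 6, 4); releases (1, 0, 1), pool now (6, 6, 5)
  task-8: need (2, 0, 2) fits (6, 6, 5); releases (2, 2, 3), pool now (8, 8, 8)
  task-2: need (6, 2, 7) fits (8, 8, 8); releases (2, 0, 0), pool now (10, 8, 8)
  task-0: need (10, 0, 1) fits (10, 8, 8); releases (1, 0, 0), pool now (11, 8, 8)


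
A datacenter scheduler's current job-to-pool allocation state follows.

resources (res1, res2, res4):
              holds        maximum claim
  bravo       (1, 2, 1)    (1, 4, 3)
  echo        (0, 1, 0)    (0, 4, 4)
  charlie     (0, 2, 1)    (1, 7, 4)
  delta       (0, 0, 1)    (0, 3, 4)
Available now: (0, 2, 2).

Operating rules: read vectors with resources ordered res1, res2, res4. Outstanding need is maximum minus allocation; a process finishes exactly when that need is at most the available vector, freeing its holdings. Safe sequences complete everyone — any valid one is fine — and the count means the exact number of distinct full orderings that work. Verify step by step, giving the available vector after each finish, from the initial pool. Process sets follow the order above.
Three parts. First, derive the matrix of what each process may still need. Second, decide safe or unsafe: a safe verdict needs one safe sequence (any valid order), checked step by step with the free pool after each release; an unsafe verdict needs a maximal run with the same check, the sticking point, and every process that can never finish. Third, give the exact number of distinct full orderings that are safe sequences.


(1) Need matrix, components ordered res1, res2, res4:
  bravo: (0, 2, 2)
  echo: (0, 3, 4)
  charlie: (1, 5, 3)
  delta: (0, 3, 3)
(2) SAFE. One safe sequence: bravo, delta, echo, charlie.
Key observation: bravo is the earliest step where a requested resource binds exactly: need (0, 2, 2), pool (0, 2, 2) at its turn.
Step-by-step check:
  pool = (0, 2, 2)
  bravo: need (0, 2, 2) fits (0, 2, 2); releases (1, 2, 1), pool now (1, 4, 3)
  delta: need (0, 3, 3) fits (1, 4, 3); releases (0, 0, 1), pool now (1, 4, 4)
  echo: need (0, 3, 4) fits (1, 4, 4); releases (0, 1, 0), pool now (1, 5, 4)
  charlie: need (1, 5, 3) fits (1, 5, 4); releases (0, 2, 1), pool now (1, 7, 5)
(3) Precisely 1 of the possible complete orderings is a safe sequence.


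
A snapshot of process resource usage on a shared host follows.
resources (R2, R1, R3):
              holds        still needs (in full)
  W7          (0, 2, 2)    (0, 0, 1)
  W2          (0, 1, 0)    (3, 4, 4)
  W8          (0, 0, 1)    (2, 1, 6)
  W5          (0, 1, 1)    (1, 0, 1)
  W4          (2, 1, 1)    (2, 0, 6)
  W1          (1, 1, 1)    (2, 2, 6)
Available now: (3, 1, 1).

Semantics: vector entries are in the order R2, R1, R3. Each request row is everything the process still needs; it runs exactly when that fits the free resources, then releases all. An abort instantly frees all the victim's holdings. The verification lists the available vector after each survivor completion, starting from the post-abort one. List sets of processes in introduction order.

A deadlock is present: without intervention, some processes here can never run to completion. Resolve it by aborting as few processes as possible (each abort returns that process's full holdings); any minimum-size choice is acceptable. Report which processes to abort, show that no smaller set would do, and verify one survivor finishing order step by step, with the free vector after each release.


Minimum abort set: W8 and W1.
Key observation: W4 had no path to completion before; after the abort of W8 and W1 ((1, 1, 2) returned), step 4 is where it fits.
Why nothing smaller works — every single abort fails: W7 alone leaves W8 blocked (short on R3); W2 alone leaves W8 blocked (short on R3); W8 alone leaves W4 blocked (short on R3); W5 alone leaves W8 blocked (short on R3); W4 alone leaves W8 blocked (short on R3); W1 alone leaves W8 blocked (short on R3).
One survivor order: W7, W5, W2, W4. Walking it through (post-abort pool first):
  pool = (4, 2, 3)
  run W7 (needs (0, 0, 1), free (4, 2, 3)); after release of (0, 2, 2) the pool is (4, 4, 5)
  run W5 (needs (1, 0, 1), free (4, 4, 5)); after release of (0, 1, 1) the pool is (4, 5, 6)
  run W2 (needs (3, 4, 4), free (4, 5, 6)); after release of (0, 1, 0) the pool is (4, 6, 6)
  run W4 (needs (2, 0, 6), free (4, 6, 6)); after release of (2, 1, 1) the pool is (6, 7, 7)


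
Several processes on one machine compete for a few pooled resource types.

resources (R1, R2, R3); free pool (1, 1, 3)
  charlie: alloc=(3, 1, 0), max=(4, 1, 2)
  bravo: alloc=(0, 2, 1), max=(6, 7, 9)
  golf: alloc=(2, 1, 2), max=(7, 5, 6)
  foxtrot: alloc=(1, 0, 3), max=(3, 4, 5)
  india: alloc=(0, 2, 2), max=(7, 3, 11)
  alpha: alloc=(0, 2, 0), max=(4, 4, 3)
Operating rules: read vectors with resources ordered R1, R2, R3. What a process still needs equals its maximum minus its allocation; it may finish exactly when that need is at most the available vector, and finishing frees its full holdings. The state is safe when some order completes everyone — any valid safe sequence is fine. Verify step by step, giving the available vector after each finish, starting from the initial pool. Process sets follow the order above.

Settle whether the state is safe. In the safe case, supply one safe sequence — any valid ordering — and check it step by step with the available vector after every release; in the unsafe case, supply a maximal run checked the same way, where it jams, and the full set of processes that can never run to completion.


SAFE. One safe sequence: charlie, alpha, foxtrot, golf, bravo, india.
Key observation: the first exact fit in this order is charlie — it needs (1, 0, 2) with (1, 1, 3) free, meeting a requested resource to the last unit.
Check, step by step:
  pool = (1, 1, 3)
  charlie needs (1, 0, 2) <= (1, 1, 3) -> finishes; pool += (3, 1, 0) = (4, 2, 3)
  alpha needs (4, 2, 3) <= (4, 2, 3) -> finishes; pool += (0, 2, 0) = (4, 4, 3)
  foxtrot needs (2, 4, 2) <= (4, 4, 3) -> finishes; pool += (1, 0, 3) = (5, 4, 6)
  golf needs (5, 4, 4) <= (5, 4, 6) -> finishes; pool += (2, 1, 2) = (7, 5, 8)
  bravo needs (6, 5, 8) <= (7, 5, 8) -> finishes; pool += (0, 2, 1) = (7, 7, 9)
  india needs (7, 1, 9) <= (7, 7, 9) -> finishes; pool += (0, 2, 2) = (7, 9, 11)
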